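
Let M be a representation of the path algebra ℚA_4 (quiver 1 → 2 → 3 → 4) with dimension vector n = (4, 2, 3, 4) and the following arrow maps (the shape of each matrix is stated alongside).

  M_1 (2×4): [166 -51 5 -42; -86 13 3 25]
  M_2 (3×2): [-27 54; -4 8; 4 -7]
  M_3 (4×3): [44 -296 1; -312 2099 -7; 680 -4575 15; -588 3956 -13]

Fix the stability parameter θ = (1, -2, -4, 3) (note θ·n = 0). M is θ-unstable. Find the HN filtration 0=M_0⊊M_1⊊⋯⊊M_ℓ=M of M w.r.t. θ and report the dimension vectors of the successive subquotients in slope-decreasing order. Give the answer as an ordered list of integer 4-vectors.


Interval decomposition of M: I[1,1]^2, I[1,3], I[1,4], I[3,4], I[4,4]^2.
HN type (ℓ=4): μ^(1)=3; μ^(2)=1; μ^(3)=-5/3; μ^(4)=-4

((0, 0, 0, 4); (2, 0, 0, 0); (2, 2, 2, 0); (0, 0, 1, 0))


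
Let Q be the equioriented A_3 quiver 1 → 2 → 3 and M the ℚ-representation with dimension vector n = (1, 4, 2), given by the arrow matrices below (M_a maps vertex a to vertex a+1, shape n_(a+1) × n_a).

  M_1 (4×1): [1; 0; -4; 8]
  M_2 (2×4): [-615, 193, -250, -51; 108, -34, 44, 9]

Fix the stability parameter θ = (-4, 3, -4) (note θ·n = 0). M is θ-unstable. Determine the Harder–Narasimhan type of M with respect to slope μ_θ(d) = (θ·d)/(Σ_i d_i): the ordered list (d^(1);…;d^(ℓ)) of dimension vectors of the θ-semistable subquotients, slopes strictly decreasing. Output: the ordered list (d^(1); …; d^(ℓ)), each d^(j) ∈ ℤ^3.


Interval decomposition of M: I[1,3], I[2,2]^2, I[2,3].
HN type (ℓ=3): μ^(1)=3; μ^(2)=-1/2; μ^(3)=-4

((0, 2, 0); (0, 2, 2); (1, 0, 0))


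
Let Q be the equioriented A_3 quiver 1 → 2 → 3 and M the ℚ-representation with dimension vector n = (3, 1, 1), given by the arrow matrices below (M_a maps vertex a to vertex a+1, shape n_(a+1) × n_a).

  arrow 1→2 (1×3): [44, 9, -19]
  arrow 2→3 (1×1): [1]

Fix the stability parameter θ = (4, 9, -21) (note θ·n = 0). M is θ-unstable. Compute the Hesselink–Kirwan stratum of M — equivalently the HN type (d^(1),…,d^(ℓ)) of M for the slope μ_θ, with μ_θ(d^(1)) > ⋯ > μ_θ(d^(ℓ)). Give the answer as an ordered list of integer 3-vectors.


Via rank(M_{q-1}∘⋯∘M_p): M ≅ I[1,1]^2, I[1,3].
μ_θ-semistable layers: μ^(1)=4; μ^(2)=-8/3

((2, 0, 0); (1, 1, 1))


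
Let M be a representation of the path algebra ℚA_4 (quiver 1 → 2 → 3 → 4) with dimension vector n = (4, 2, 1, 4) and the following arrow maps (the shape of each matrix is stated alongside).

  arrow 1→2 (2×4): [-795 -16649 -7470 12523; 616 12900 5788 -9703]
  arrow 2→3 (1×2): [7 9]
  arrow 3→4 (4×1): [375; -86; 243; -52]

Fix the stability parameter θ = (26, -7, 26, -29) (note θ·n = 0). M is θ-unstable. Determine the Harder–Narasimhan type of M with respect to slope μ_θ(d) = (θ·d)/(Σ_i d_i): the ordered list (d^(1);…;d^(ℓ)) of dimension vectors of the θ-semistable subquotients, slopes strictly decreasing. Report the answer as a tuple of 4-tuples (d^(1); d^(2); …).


Interval decomposition of M: I[1,1]^2, I[1,2], I[1,4], I[4,4]^3.
HN type (ℓ=4): μ^(1)=26; μ^(2)=19/2; μ^(3)=4; μ^(4)=-29

((2, 0, 0, 0); (1, 1, 0, 0); (1, 1, 1, 1); (0, 0, 0, 3))


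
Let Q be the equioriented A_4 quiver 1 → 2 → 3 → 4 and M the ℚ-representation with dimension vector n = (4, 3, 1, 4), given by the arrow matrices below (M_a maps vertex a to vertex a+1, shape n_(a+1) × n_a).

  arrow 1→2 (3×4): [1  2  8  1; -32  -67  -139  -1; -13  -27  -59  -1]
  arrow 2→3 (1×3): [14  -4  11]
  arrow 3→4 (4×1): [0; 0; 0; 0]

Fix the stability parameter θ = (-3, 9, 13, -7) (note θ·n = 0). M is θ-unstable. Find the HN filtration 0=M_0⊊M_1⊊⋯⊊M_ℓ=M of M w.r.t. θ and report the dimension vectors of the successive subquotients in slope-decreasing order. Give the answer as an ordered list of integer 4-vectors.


Barcode: M ≅ I[1,1], I[1,2]^2, I[1,3], I[4,4]^4. HN layers by μ_θ (4 steps, strictly decreasing):
  μ^(1)=13; μ^(2)=9; μ^(3)=-3; μ^(4)=-7

((0, 0, 1, 0); (0, 3, 0, 0); (4, 0, 0, 0); (0, 0, 0, 4))


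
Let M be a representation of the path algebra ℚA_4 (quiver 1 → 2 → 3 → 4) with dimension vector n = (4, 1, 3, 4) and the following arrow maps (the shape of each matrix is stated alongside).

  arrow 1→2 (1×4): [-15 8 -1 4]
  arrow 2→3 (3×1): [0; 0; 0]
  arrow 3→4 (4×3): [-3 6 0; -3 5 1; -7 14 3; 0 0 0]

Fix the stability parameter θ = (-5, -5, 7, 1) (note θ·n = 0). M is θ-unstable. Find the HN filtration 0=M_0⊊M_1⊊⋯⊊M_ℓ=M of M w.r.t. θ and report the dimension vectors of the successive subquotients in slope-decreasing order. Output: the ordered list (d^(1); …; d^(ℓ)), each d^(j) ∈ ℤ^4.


Barcode: M ≅ I[1,1]^3, I[1,2], I[3,4]^3, I[4,4]. HN layers by μ_θ (3 steps, strictly decreasing):
  μ^(1)=4; μ^(2)=1; μ^(3)=-5

((0, 0, 3, 3); (0, 0, 0, 1); (4, 1, 0, 0))


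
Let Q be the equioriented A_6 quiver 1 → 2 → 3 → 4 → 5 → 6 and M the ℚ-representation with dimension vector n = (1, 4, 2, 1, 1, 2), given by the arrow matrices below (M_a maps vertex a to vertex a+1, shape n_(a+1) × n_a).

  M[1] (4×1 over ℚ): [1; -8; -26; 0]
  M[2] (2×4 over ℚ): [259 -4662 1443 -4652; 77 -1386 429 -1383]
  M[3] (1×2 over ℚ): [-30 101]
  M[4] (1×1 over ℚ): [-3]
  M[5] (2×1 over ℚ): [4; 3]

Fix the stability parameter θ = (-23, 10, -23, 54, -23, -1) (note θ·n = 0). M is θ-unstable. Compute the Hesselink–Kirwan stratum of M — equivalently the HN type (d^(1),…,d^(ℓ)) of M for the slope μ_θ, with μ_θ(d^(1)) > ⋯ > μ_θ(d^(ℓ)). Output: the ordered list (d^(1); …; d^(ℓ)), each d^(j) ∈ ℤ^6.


Interval decomposition of M: I[1,6], I[2,2]^2, I[2,3], I[6,6].
HN type (ℓ=4): μ^(1)=10; μ^(2)=-1; μ^(3)=-13/2; μ^(4)=-23

((0, 2, 0, 1, 1, 1); (0, 0, 0, 0, 0, 1); (0, 2, 2, 0, 0, 0); (1, 0, 0, 0, 0, 0))


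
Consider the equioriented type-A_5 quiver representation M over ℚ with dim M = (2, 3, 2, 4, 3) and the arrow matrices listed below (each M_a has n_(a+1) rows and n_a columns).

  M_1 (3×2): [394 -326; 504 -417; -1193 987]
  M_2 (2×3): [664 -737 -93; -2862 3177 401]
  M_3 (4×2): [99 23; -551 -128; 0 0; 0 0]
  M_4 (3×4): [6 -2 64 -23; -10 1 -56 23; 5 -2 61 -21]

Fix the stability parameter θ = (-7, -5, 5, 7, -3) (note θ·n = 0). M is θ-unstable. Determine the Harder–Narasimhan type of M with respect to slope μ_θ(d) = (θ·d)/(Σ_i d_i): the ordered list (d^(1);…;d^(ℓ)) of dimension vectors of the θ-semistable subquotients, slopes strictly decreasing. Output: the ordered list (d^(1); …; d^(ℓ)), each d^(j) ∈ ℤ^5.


Interval decomposition of M: I[1,5]^2, I[2,2], I[4,4], I[4,5].
HN type (ℓ=5): μ^(1)=7; μ^(2)=3; μ^(3)=2; μ^(4)=-5; μ^(5)=-7

((0, 0, 0, 1, 0); (0, 0, 2, 2, 2); (0, 0, 0, 1, 1); (0, 3, 0, 0, 0); (2, 0, 0, 0, 0))


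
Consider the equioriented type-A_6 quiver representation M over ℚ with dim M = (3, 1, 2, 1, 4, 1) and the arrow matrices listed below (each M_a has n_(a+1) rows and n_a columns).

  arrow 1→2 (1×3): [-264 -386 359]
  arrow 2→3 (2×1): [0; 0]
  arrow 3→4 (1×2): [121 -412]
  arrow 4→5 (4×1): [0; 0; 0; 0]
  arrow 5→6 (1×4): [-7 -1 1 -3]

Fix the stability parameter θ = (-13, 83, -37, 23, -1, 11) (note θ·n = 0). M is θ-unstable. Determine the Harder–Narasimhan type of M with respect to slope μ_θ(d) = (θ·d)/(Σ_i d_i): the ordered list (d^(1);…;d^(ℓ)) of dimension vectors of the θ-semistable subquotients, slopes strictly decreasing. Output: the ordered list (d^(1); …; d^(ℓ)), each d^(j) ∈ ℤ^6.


Barcode: M ≅ I[1,1]^2, I[1,2], I[3,3], I[3,4], I[5,5]^3, I[5,6]. HN layers by μ_θ (6 steps, strictly decreasing):
  μ^(1)=83; μ^(2)=23; μ^(3)=11; μ^(4)=-1; μ^(5)=-13; μ^(6)=-37

((0, 1, 0, 0, 0, 0); (0, 0, 0, 1, 0, 0); (0, 0, 0, 0, 0, 1); (0, 0, 0, 0, 4, 0); (3, 0, 0, 0, 0, 0); (0, 0, 2, 0, 0, 0))


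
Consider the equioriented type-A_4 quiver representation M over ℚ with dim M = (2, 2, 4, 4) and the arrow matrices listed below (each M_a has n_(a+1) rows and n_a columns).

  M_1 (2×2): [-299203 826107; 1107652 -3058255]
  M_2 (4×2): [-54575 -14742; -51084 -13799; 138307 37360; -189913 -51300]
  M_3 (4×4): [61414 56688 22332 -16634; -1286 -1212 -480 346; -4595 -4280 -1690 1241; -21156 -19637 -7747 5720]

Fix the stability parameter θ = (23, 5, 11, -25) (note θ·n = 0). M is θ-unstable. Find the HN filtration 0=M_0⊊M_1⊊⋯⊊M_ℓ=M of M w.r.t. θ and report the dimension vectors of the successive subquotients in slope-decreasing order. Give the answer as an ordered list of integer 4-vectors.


Barcode: M ≅ I[1,3], I[1,4], I[3,4]^2, I[4,4]. HN layers by μ_θ (4 steps, strictly decreasing):
  μ^(1)=13; μ^(2)=7/2; μ^(3)=-7; μ^(4)=-25

((1, 1, 1, 0); (1, 1, 1, 1); (0, 0, 2, 2); (0, 0, 0, 1))


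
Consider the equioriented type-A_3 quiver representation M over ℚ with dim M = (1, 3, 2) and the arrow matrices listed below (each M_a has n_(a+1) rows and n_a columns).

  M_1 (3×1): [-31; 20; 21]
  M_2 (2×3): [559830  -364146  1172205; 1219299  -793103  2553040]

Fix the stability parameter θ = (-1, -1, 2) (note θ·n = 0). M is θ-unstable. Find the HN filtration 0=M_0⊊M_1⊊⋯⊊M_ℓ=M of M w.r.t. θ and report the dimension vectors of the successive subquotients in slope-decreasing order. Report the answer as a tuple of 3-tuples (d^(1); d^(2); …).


Barcode: M ≅ I[1,3], I[2,2], I[2,3]. HN layers by μ_θ (2 steps, strictly decreasing):
  μ^(1)=2; μ^(2)=-1

((0, 0, 2); (1, 3, 0))


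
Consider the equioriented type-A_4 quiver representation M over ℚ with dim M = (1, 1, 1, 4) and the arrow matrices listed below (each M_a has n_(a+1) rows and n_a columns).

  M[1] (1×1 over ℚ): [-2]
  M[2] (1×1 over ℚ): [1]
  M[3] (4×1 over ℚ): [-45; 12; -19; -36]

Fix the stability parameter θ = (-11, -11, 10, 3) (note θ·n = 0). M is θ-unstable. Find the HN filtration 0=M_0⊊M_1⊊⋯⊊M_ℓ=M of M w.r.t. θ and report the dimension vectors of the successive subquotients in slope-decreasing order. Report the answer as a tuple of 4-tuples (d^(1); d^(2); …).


Via rank(M_{q-1}∘⋯∘M_p): M ≅ I[1,4], I[4,4]^3.
μ_θ-semistable layers: μ^(1)=13/2; μ^(2)=3; μ^(3)=-11

((0, 0, 1, 1); (0, 0, 0, 3); (1, 1, 0, 0))


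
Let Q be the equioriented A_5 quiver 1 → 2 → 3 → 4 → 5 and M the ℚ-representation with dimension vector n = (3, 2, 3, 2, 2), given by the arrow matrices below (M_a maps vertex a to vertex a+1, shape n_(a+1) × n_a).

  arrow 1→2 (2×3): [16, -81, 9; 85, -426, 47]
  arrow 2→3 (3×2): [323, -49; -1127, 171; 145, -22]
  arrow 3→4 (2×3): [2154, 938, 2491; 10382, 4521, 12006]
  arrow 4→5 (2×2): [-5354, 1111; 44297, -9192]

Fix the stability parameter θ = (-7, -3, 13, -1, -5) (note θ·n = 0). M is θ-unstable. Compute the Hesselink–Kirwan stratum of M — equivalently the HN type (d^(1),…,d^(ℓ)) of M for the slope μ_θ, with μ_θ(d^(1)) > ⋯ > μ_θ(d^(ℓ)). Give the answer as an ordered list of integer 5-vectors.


Via rank(M_{q-1}∘⋯∘M_p): M ≅ I[1,1], I[1,5]^2, I[3,3].
μ_θ-semistable layers: μ^(1)=13; μ^(2)=7/3; μ^(3)=-3; μ^(4)=-7

((0, 0, 1, 0, 0); (0, 0, 2, 2, 2); (0, 2, 0, 0, 0); (3, 0, 0, 0, 0))


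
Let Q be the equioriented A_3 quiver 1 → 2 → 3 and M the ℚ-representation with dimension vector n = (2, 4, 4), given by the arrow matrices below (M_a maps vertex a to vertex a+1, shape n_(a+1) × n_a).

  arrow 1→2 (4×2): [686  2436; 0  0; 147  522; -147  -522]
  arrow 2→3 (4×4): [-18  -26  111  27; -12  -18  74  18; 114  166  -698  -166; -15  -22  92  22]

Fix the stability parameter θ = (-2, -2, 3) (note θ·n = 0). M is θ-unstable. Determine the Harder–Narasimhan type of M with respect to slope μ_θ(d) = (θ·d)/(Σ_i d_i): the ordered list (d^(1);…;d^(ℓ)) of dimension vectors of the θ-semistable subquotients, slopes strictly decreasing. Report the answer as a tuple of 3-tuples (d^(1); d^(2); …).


Via rank(M_{q-1}∘⋯∘M_p): M ≅ I[1,1], I[1,2], I[2,3]^3, I[3,3].
μ_θ-semistable layers: μ^(1)=3; μ^(2)=-2

((0, 0, 4); (2, 4, 0))


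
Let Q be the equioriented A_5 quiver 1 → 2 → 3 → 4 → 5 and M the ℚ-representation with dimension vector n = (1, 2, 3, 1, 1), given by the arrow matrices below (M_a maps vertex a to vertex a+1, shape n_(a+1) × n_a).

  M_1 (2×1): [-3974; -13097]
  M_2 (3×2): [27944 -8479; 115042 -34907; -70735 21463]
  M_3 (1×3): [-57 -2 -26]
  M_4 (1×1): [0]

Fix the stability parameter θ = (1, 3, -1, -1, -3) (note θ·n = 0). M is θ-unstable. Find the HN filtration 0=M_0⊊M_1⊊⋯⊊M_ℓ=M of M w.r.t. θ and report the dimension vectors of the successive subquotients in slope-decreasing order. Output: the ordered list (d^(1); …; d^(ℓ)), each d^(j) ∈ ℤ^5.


Barcode: M ≅ I[1,4], I[2,3], I[3,3], I[5,5]. HN layers by μ_θ (4 steps, strictly decreasing):
  μ^(1)=1; μ^(2)=1/2; μ^(3)=-1; μ^(4)=-3

((0, 1, 1, 0, 0); (1, 1, 1, 1, 0); (0, 0, 1, 0, 0); (0, 0, 0, 0, 1))


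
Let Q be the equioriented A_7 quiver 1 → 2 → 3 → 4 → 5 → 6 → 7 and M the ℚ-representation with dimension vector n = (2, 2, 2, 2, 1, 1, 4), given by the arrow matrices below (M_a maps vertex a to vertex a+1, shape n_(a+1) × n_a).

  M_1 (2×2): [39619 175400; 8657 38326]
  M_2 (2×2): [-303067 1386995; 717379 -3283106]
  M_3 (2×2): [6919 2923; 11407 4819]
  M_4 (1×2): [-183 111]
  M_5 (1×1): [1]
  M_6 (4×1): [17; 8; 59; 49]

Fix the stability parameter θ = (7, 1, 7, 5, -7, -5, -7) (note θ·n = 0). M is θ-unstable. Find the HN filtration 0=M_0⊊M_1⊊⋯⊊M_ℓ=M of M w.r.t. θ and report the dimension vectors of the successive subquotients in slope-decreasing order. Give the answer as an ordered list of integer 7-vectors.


Interval decomposition of M: I[1,3], I[1,4], I[4,7], I[7,7]^3.
HN type (ℓ=5): μ^(1)=7; μ^(2)=6; μ^(3)=4; μ^(4)=-7/2; μ^(5)=-7

((0, 0, 1, 0, 0, 0, 0); (0, 0, 1, 1, 0, 0, 0); (2, 2, 0, 0, 0, 0, 0); (0, 0, 0, 1, 1, 1, 1); (0, 0, 0, 0, 0, 0, 3))


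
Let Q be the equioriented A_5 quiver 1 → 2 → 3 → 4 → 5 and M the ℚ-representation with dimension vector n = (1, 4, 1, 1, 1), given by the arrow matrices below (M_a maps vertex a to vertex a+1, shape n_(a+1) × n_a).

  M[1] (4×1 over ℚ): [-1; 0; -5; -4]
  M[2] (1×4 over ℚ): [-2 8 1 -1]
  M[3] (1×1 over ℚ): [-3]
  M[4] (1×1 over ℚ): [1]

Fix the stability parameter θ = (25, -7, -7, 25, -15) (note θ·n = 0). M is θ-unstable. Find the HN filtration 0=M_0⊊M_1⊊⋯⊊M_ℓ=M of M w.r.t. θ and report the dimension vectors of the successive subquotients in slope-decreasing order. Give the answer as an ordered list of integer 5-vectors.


Barcode: M ≅ I[1,5], I[2,2]^3. HN layers by μ_θ (3 steps, strictly decreasing):
  μ^(1)=5; μ^(2)=11/3; μ^(3)=-7

((0, 0, 0, 1, 1); (1, 1, 1, 0, 0); (0, 3, 0, 0, 0))


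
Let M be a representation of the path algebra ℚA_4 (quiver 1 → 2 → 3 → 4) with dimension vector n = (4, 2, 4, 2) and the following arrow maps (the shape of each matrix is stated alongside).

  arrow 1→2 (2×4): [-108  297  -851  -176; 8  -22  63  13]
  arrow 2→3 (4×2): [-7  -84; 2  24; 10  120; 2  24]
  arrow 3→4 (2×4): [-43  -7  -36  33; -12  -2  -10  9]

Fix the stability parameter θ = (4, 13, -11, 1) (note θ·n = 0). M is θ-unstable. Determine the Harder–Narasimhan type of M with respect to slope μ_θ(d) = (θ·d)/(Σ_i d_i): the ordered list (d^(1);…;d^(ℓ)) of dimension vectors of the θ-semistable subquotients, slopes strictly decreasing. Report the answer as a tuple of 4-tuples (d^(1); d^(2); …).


Via rank(M_{q-1}∘⋯∘M_p): M ≅ I[1,1]^2, I[1,2], I[1,4], I[3,3]^2, I[3,4].
μ_θ-semistable layers: μ^(1)=13; μ^(2)=4; μ^(3)=7/4; μ^(4)=1; μ^(5)=-11

((0, 1, 0, 0); (3, 0, 0, 0); (1, 1, 1, 1); (0, 0, 0, 1); (0, 0, 3, 0))


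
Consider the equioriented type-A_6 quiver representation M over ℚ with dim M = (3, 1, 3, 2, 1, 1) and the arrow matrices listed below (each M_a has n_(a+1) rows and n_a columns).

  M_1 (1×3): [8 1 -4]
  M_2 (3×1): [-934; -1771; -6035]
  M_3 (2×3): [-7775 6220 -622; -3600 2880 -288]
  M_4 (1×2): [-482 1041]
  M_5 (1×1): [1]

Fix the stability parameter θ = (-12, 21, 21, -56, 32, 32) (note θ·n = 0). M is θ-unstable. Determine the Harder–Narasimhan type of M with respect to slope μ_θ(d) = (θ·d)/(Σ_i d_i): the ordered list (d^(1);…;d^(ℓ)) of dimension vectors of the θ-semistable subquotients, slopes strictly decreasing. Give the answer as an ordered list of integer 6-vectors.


Via rank(M_{q-1}∘⋯∘M_p): M ≅ I[1,1]^2, I[1,3], I[3,3], I[3,6], I[4,4].
μ_θ-semistable layers: μ^(1)=32; μ^(2)=21; μ^(3)=-12; μ^(4)=-35/2; μ^(5)=-56

((0, 0, 0, 0, 1, 1); (0, 1, 2, 0, 0, 0); (3, 0, 0, 0, 0, 0); (0, 0, 1, 1, 0, 0); (0, 0, 0, 1, 0, 0))


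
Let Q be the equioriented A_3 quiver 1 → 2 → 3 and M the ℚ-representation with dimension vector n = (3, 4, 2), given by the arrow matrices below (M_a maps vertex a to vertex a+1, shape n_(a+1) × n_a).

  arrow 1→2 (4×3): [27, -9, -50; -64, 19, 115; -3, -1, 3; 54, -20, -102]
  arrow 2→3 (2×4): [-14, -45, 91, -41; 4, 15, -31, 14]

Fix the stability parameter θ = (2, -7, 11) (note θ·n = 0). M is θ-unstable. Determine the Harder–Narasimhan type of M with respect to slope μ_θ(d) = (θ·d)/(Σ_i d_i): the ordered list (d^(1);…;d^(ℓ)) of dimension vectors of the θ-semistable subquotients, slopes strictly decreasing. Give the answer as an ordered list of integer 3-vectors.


Via rank(M_{q-1}∘⋯∘M_p): M ≅ I[1,2]^2, I[1,3], I[2,3].
μ_θ-semistable layers: μ^(1)=11; μ^(2)=-5/2; μ^(3)=-7

((0, 0, 2); (3, 3, 0); (0, 1, 0))


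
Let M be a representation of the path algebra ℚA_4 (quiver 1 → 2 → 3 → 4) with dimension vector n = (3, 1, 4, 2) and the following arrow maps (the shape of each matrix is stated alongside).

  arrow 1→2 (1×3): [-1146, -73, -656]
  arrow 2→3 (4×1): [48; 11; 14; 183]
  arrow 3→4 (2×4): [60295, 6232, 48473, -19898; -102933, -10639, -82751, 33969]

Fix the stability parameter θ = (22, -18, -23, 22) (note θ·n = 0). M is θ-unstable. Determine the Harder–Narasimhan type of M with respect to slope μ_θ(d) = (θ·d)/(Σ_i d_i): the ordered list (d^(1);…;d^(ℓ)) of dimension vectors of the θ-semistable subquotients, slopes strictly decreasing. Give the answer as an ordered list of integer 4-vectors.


Interval decomposition of M: I[1,1]^2, I[1,3], I[3,3], I[3,4]^2.
HN type (ℓ=3): μ^(1)=22; μ^(2)=-19/3; μ^(3)=-23

((2, 0, 0, 2); (1, 1, 1, 0); (0, 0, 3, 0))


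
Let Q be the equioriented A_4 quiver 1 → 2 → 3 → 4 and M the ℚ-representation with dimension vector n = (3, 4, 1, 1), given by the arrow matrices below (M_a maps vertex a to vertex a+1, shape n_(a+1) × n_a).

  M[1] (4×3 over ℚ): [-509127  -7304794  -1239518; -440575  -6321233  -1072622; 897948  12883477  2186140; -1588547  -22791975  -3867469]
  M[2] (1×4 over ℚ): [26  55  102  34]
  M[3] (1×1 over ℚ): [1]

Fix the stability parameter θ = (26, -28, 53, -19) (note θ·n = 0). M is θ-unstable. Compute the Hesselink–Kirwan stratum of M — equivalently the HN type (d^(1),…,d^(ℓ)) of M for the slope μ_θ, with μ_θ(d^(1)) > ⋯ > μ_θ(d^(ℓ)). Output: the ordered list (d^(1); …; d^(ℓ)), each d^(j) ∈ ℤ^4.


Interval decomposition of M: I[1,2]^2, I[1,4], I[2,2].
HN type (ℓ=3): μ^(1)=17; μ^(2)=-1; μ^(3)=-28

((0, 0, 1, 1); (3, 3, 0, 0); (0, 1, 0, 0))


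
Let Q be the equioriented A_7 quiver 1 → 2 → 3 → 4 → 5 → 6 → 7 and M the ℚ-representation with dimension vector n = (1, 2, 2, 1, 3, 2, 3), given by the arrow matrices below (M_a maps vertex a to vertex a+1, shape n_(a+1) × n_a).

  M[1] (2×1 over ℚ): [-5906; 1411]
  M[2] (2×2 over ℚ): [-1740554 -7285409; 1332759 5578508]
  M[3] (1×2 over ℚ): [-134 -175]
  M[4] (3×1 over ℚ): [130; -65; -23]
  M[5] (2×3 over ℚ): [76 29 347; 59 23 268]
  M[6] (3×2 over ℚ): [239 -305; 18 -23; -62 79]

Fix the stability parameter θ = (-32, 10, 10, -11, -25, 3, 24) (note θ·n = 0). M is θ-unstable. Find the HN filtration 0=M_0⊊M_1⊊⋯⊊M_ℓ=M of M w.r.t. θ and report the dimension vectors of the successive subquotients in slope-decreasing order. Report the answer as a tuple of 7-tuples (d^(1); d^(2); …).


Interval decomposition of M: I[1,3], I[2,7], I[5,5], I[5,7], I[7,7].
HN type (ℓ=6): μ^(1)=24; μ^(2)=10; μ^(3)=3; μ^(4)=-4; μ^(5)=-25; μ^(6)=-32

((0, 0, 0, 0, 0, 0, 3); (0, 1, 1, 0, 0, 0, 0); (0, 0, 0, 0, 0, 2, 0); (0, 1, 1, 1, 1, 0, 0); (0, 0, 0, 0, 2, 0, 0); (1, 0, 0, 0, 0, 0, 0))


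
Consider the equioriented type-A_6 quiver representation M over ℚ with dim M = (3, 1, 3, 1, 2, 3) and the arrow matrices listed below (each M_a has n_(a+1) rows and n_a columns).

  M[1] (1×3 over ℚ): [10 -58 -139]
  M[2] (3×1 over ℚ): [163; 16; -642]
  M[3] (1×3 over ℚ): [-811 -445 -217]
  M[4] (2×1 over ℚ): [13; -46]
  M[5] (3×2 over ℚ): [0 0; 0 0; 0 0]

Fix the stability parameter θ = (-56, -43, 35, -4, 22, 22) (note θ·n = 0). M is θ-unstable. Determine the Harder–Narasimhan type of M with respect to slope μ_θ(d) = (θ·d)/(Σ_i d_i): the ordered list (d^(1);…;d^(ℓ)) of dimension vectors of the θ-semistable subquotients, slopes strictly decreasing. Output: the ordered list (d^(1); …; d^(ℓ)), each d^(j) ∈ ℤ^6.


Interval decomposition of M: I[1,1]^2, I[1,5], I[3,3]^2, I[5,5], I[6,6]^3.
HN type (ℓ=5): μ^(1)=35; μ^(2)=22; μ^(3)=31/2; μ^(4)=-43; μ^(5)=-56

((0, 0, 2, 0, 0, 0); (0, 0, 0, 0, 2, 3); (0, 0, 1, 1, 0, 0); (0, 1, 0, 0, 0, 0); (3, 0, 0, 0, 0, 0))


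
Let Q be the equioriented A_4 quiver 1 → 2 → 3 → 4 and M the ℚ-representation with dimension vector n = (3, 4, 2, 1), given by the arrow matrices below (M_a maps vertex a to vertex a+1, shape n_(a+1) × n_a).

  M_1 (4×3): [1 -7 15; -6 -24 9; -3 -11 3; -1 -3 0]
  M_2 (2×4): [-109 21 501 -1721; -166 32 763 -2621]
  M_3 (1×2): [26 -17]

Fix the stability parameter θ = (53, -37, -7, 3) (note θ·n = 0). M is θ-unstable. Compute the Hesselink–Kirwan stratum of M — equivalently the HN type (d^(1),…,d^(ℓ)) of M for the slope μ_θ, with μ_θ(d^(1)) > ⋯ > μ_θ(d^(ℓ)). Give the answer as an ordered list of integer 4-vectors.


Barcode: M ≅ I[1,1], I[1,3], I[1,4], I[2,2]^2. HN layers by μ_θ (3 steps, strictly decreasing):
  μ^(1)=53; μ^(2)=3; μ^(3)=-37

((1, 0, 0, 0); (2, 2, 2, 1); (0, 2, 0, 0))


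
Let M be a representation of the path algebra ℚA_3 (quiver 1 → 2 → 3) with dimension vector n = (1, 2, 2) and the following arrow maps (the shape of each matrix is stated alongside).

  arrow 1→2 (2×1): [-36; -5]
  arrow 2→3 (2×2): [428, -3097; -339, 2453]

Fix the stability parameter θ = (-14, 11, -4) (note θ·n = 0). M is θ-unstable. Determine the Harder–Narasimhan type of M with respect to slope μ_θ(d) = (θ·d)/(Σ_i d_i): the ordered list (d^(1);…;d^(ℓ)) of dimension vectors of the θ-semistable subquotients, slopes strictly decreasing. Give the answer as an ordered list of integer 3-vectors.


Interval decomposition of M: I[1,3], I[2,3].
HN type (ℓ=2): μ^(1)=7/2; μ^(2)=-14

((0, 2, 2); (1, 0, 0))


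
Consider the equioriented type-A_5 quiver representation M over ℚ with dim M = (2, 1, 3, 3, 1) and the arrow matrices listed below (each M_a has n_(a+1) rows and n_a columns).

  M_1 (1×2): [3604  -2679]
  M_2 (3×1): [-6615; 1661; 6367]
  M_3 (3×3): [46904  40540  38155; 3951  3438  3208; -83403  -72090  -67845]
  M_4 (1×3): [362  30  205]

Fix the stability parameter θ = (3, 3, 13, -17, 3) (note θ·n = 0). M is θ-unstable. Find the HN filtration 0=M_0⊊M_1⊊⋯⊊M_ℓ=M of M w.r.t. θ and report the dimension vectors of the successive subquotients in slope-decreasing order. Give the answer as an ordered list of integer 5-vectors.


Via rank(M_{q-1}∘⋯∘M_p): M ≅ I[1,1], I[1,4], I[3,3], I[3,5], I[4,4].
μ_θ-semistable layers: μ^(1)=13; μ^(2)=3; μ^(3)=1/2; μ^(4)=-2; μ^(5)=-17

((0, 0, 1, 0, 0); (1, 0, 0, 0, 1); (1, 1, 1, 1, 0); (0, 0, 1, 1, 0); (0, 0, 0, 1, 0))


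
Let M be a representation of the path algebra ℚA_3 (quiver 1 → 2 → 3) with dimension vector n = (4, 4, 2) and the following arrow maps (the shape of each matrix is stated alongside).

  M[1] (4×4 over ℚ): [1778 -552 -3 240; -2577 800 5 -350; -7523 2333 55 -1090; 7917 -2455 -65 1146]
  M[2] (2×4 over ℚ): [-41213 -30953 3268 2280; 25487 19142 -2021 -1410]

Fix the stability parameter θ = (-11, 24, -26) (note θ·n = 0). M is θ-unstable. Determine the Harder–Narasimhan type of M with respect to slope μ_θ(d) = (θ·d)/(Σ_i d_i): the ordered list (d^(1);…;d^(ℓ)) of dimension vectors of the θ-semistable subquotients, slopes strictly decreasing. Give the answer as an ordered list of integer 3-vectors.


Via rank(M_{q-1}∘⋯∘M_p): M ≅ I[1,2]^2, I[1,3]^2.
μ_θ-semistable layers: μ^(1)=24; μ^(2)=-1; μ^(3)=-11

((0, 2, 0); (0, 2, 2); (4, 0, 0))


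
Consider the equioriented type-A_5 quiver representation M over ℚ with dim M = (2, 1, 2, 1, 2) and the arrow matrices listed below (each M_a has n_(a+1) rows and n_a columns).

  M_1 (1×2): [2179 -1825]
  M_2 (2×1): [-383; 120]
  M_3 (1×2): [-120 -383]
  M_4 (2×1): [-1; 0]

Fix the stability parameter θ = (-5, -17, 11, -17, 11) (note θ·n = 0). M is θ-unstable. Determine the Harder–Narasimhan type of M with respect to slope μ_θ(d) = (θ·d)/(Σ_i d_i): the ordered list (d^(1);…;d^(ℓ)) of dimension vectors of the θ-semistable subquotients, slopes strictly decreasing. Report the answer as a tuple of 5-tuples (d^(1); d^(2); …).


Barcode: M ≅ I[1,1], I[1,3], I[3,5], I[5,5]. HN layers by μ_θ (4 steps, strictly decreasing):
  μ^(1)=11; μ^(2)=-3; μ^(3)=-5; μ^(4)=-11

((0, 0, 1, 0, 2); (0, 0, 1, 1, 0); (1, 0, 0, 0, 0); (1, 1, 0, 0, 0))


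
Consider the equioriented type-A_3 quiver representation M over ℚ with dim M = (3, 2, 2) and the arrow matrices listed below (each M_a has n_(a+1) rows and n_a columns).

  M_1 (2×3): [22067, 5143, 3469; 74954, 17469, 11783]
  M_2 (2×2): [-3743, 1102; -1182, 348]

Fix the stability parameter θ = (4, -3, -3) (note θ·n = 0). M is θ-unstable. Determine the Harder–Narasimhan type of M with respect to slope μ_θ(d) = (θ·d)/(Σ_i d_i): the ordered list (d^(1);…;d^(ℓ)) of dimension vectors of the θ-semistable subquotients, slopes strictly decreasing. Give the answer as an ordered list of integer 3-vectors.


Interval decomposition of M: I[1,1], I[1,2], I[1,3], I[3,3].
HN type (ℓ=4): μ^(1)=4; μ^(2)=1/2; μ^(3)=-2/3; μ^(4)=-3

((1, 0, 0); (1, 1, 0); (1, 1, 1); (0, 0, 1))


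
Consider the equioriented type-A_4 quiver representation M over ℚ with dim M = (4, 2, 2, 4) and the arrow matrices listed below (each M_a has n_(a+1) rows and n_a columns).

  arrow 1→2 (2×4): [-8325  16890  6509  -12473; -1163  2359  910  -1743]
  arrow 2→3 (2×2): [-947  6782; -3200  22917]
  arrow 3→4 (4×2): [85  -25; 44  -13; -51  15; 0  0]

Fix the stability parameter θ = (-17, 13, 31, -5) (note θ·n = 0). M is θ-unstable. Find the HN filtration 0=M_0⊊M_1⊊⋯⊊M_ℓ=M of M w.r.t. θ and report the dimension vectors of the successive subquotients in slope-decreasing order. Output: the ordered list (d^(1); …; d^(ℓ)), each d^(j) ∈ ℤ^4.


Interval decomposition of M: I[1,1]^2, I[1,4]^2, I[4,4]^2.
HN type (ℓ=3): μ^(1)=13; μ^(2)=-5; μ^(3)=-17

((0, 2, 2, 2); (0, 0, 0, 2); (4, 0, 0, 0))


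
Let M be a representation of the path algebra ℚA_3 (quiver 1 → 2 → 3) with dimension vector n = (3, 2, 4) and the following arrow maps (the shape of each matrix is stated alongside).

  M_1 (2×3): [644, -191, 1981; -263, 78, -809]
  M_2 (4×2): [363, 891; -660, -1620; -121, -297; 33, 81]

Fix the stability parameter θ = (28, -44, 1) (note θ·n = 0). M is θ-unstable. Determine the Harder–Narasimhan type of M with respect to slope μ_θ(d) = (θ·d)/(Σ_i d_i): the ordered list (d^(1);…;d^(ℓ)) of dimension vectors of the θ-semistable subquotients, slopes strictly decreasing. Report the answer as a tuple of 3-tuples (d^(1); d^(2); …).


Interval decomposition of M: I[1,1], I[1,2], I[1,3], I[3,3]^3.
HN type (ℓ=3): μ^(1)=28; μ^(2)=1; μ^(3)=-8

((1, 0, 0); (0, 0, 4); (2, 2, 0))


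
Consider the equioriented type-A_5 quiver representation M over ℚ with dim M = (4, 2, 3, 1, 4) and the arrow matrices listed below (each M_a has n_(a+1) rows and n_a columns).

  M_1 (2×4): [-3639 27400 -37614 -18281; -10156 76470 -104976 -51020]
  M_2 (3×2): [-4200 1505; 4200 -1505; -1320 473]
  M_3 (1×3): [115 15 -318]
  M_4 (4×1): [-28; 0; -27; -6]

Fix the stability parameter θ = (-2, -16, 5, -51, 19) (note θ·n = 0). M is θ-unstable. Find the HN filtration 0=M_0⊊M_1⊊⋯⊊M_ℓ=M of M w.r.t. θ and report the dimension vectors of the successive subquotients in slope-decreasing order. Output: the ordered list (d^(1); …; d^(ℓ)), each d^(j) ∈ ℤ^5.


Barcode: M ≅ I[1,1]^2, I[1,2], I[1,5], I[3,3]^2, I[5,5]^3. HN layers by μ_θ (5 steps, strictly decreasing):
  μ^(1)=19; μ^(2)=5; μ^(3)=-2; μ^(4)=-9; μ^(5)=-16

((0, 0, 0, 0, 4); (0, 0, 2, 0, 0); (2, 0, 0, 0, 0); (1, 1, 0, 0, 0); (1, 1, 1, 1, 0))


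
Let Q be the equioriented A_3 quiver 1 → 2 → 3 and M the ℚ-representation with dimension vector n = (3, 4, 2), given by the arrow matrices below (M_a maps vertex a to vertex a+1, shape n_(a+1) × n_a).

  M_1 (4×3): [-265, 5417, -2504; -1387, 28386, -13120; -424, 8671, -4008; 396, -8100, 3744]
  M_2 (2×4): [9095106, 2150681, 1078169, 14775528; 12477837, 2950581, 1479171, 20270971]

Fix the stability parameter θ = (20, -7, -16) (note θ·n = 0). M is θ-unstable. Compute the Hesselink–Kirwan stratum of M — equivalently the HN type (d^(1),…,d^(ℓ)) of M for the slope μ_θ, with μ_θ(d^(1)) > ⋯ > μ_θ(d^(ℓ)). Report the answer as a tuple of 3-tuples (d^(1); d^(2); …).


Barcode: M ≅ I[1,1], I[1,2], I[1,3], I[2,2], I[2,3]. HN layers by μ_θ (5 steps, strictly decreasing):
  μ^(1)=20; μ^(2)=13/2; μ^(3)=-1; μ^(4)=-7; μ^(5)=-23/2

((1, 0, 0); (1, 1, 0); (1, 1, 1); (0, 1, 0); (0, 1, 1))


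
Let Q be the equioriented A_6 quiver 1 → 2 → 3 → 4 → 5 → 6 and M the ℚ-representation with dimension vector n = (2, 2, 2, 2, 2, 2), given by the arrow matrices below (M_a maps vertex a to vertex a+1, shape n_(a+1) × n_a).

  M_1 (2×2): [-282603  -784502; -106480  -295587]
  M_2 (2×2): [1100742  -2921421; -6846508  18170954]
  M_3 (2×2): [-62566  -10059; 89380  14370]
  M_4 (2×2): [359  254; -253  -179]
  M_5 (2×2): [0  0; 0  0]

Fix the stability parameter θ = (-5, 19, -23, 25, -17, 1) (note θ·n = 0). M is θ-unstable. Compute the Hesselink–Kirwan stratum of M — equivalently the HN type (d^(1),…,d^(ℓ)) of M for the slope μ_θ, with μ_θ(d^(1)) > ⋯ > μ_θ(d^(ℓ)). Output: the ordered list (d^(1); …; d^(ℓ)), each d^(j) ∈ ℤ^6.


Interval decomposition of M: I[1,2], I[1,3], I[3,5], I[4,5], I[6,6]^2.
HN type (ℓ=6): μ^(1)=19; μ^(2)=4; μ^(3)=1; μ^(4)=-2; μ^(5)=-5; μ^(6)=-23

((0, 1, 0, 0, 0, 0); (0, 0, 0, 2, 2, 0); (0, 0, 0, 0, 0, 2); (0, 1, 1, 0, 0, 0); (2, 0, 0, 0, 0, 0); (0, 0, 1, 0, 0, 0))


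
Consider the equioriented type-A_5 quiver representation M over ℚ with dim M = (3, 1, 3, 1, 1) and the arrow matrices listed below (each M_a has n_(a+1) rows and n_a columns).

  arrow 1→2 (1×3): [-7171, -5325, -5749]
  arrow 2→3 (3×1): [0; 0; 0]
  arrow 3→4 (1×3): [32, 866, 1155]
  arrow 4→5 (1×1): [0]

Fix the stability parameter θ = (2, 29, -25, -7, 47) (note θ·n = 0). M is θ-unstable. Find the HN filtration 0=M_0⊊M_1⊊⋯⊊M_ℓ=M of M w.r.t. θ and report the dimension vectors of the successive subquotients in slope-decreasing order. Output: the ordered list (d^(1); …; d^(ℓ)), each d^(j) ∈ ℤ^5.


Interval decomposition of M: I[1,1]^2, I[1,2], I[3,3]^2, I[3,4], I[5,5].
HN type (ℓ=5): μ^(1)=47; μ^(2)=29; μ^(3)=2; μ^(4)=-7; μ^(5)=-25

((0, 0, 0, 0, 1); (0, 1, 0, 0, 0); (3, 0, 0, 0, 0); (0, 0, 0, 1, 0); (0, 0, 3, 0, 0))


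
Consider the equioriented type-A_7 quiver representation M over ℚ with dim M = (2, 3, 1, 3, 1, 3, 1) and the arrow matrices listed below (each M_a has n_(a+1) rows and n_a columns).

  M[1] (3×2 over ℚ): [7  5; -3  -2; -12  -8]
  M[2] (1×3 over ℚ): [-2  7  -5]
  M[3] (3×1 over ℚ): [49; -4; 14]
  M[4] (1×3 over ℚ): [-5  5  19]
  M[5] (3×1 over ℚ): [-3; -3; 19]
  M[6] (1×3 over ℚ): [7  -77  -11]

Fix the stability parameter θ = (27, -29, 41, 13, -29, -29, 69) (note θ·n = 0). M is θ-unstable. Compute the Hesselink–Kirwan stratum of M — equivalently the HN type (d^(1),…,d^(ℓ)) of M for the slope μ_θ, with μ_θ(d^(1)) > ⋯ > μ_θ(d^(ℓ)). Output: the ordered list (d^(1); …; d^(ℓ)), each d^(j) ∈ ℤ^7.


Via rank(M_{q-1}∘⋯∘M_p): M ≅ I[1,2], I[1,7], I[2,2], I[4,4]^2, I[6,6]^2.
μ_θ-semistable layers: μ^(1)=69; μ^(2)=13; μ^(3)=-1; μ^(4)=-29

((0, 0, 0, 0, 0, 0, 1); (0, 0, 0, 2, 0, 0, 0); (2, 2, 1, 1, 1, 1, 0); (0, 1, 0, 0, 0, 2, 0))


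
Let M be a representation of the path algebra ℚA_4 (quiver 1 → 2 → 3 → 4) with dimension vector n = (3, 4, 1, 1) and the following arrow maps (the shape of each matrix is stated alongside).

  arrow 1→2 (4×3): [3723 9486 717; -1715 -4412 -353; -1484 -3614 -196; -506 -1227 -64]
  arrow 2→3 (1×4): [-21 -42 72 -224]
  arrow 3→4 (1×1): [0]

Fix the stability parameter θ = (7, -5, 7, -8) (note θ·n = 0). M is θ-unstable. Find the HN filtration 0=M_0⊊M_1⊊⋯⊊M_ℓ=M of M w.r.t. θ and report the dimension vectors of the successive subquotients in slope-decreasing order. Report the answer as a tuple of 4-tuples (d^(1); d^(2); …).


Interval decomposition of M: I[1,2]^2, I[1,3], I[2,2], I[4,4].
HN type (ℓ=4): μ^(1)=7; μ^(2)=1; μ^(3)=-5; μ^(4)=-8

((0, 0, 1, 0); (3, 3, 0, 0); (0, 1, 0, 0); (0, 0, 0, 1))


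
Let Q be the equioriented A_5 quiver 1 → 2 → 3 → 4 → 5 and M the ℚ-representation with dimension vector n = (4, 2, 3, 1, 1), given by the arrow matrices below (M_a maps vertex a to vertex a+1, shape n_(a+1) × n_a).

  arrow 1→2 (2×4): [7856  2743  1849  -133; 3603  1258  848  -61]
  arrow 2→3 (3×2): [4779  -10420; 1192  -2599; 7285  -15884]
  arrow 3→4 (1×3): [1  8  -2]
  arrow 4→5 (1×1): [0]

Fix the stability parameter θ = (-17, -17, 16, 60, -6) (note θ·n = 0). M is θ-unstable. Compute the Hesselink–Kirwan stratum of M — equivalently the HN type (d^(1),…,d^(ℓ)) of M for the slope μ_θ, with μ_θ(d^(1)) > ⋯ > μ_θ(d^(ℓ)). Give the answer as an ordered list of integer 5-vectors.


Via rank(M_{q-1}∘⋯∘M_p): M ≅ I[1,1]^2, I[1,3], I[1,4], I[3,3], I[5,5].
μ_θ-semistable layers: μ^(1)=60; μ^(2)=16; μ^(3)=-6; μ^(4)=-17

((0, 0, 0, 1, 0); (0, 0, 3, 0, 0); (0, 0, 0, 0, 1); (4, 2, 0, 0, 0))


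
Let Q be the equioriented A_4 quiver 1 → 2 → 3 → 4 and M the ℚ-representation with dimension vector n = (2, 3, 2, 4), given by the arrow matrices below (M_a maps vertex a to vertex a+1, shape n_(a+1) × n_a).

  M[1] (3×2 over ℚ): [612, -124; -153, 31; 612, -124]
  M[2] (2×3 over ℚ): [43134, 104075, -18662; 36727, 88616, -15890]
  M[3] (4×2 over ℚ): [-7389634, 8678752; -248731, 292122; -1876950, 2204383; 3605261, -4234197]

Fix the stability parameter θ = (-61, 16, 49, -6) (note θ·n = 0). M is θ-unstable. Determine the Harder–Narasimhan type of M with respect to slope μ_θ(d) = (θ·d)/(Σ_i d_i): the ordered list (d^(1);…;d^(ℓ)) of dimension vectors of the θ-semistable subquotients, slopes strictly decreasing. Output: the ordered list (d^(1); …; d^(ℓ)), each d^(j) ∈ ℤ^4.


Via rank(M_{q-1}∘⋯∘M_p): M ≅ I[1,1], I[1,4], I[2,2], I[2,4], I[4,4]^2.
μ_θ-semistable layers: μ^(1)=43/2; μ^(2)=16; μ^(3)=-6; μ^(4)=-61

((0, 0, 2, 2); (0, 3, 0, 0); (0, 0, 0, 2); (2, 0, 0, 0))


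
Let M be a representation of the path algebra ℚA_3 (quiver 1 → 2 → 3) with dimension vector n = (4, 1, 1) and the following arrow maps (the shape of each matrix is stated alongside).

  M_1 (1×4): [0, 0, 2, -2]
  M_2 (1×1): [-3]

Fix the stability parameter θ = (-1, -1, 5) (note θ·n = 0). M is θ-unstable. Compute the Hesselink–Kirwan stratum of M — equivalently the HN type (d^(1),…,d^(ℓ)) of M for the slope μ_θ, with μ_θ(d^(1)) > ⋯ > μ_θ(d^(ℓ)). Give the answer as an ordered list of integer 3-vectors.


Barcode: M ≅ I[1,1]^3, I[1,3]. HN layers by μ_θ (2 steps, strictly decreasing):
  μ^(1)=5; μ^(2)=-1

((0, 0, 1); (4, 1, 0))


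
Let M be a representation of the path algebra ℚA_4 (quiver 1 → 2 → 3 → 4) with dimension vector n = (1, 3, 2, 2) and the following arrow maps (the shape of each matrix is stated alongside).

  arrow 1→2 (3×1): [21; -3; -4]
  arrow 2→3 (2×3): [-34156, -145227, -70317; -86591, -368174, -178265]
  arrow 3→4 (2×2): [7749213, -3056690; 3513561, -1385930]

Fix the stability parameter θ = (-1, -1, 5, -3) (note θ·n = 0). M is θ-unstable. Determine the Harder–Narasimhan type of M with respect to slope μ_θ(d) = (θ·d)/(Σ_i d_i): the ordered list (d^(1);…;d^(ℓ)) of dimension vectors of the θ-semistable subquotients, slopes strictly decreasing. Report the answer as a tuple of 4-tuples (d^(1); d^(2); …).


Barcode: M ≅ I[1,4], I[2,2], I[2,3], I[4,4]. HN layers by μ_θ (4 steps, strictly decreasing):
  μ^(1)=5; μ^(2)=1; μ^(3)=-1; μ^(4)=-3

((0, 0, 1, 0); (0, 0, 1, 1); (1, 3, 0, 0); (0, 0, 0, 1))


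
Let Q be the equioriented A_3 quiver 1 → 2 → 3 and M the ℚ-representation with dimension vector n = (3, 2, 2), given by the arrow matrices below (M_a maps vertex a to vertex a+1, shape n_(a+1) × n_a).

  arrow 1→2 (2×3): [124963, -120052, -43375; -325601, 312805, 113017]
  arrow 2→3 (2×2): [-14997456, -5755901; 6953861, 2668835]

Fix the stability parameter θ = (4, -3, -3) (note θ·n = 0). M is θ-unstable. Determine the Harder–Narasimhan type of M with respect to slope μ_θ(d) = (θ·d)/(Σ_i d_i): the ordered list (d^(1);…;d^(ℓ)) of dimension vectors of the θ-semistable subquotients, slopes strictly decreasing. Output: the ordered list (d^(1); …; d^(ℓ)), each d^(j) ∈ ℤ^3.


Interval decomposition of M: I[1,1], I[1,3]^2.
HN type (ℓ=2): μ^(1)=4; μ^(2)=-2/3

((1, 0, 0); (2, 2, 2))


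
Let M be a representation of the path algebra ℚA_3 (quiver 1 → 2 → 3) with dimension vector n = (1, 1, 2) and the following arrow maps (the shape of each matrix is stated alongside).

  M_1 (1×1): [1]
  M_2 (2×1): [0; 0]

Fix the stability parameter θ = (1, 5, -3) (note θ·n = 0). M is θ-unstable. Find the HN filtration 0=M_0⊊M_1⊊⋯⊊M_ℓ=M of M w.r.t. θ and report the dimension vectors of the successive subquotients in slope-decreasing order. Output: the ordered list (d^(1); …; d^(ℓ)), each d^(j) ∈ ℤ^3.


Interval decomposition of M: I[1,2], I[3,3]^2.
HN type (ℓ=3): μ^(1)=5; μ^(2)=1; μ^(3)=-3

((0, 1, 0); (1, 0, 0); (0, 0, 2))


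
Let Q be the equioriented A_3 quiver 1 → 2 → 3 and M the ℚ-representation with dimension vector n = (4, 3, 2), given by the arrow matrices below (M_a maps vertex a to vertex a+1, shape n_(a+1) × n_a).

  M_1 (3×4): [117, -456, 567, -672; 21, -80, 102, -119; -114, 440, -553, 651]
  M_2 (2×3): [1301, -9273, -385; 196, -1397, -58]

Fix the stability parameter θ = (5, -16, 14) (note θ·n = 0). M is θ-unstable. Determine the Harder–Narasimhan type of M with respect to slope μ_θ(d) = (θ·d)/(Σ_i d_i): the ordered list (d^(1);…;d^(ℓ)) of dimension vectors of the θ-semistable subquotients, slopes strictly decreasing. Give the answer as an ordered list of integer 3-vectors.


Via rank(M_{q-1}∘⋯∘M_p): M ≅ I[1,1]^2, I[1,3]^2, I[2,2].
μ_θ-semistable layers: μ^(1)=14; μ^(2)=5; μ^(3)=-11/2; μ^(4)=-16

((0, 0, 2); (2, 0, 0); (2, 2, 0); (0, 1, 0))


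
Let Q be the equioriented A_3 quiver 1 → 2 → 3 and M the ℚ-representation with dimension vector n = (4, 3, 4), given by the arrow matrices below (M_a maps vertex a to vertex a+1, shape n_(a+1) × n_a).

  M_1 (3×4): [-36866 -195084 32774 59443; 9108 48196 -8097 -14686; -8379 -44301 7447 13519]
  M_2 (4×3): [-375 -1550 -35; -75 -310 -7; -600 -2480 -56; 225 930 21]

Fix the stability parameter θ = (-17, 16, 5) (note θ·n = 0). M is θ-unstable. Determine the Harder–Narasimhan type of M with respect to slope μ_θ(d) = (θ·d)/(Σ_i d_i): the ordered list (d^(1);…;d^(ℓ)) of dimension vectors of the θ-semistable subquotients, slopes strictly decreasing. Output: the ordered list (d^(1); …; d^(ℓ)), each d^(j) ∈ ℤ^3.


Via rank(M_{q-1}∘⋯∘M_p): M ≅ I[1,1], I[1,2]^2, I[1,3], I[3,3]^3.
μ_θ-semistable layers: μ^(1)=16; μ^(2)=21/2; μ^(3)=5; μ^(4)=-17

((0, 2, 0); (0, 1, 1); (0, 0, 3); (4, 0, 0))
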